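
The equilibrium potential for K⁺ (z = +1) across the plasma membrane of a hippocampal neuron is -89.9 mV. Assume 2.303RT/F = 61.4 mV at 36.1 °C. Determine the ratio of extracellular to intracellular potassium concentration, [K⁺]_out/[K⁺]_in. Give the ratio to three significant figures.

log₁₀([out]/[in]) = E·z/(61.4) = -89.9 × 1 / 61.4 = -1.4642
[out]/[in] = 10^(-1.4642) = 0.03434

0.0343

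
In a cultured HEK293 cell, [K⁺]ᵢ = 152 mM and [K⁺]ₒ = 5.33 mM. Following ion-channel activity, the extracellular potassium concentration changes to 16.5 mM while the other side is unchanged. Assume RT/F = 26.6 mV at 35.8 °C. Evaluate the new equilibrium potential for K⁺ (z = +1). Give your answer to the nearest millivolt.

After the shift: [K⁺]_out = 16.5, [K⁺]_in = 152 mM.
E_new = (26.6/1)·ln(16.5/152) = 26.60 · (-2.2205) = -59.07 mV

-59 mV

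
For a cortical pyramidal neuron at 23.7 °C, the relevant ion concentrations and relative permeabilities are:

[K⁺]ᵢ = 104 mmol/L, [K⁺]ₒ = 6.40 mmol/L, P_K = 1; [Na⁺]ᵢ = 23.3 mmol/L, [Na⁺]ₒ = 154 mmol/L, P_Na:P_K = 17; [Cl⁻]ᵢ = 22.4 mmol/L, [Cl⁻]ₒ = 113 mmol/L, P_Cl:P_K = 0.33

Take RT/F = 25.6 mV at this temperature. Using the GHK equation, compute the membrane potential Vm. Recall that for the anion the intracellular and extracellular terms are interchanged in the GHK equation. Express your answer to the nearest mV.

Vm = 25.6 · ln[(Σ P·[cation]ₒ + Σ P·[anion]ᵢ) / (Σ P·[cation]ᵢ + Σ P·[anion]ₒ)]
Numerator = 1×6.40 + 17×154 + 0.33×22.4 = 2632
Denominator = 1×104 + 17×23.3 + 0.33×113 = 537.4
Vm = 25.6 · ln(4.8974) = 25.6 × (1.5887) = 40.67 mV

41 mV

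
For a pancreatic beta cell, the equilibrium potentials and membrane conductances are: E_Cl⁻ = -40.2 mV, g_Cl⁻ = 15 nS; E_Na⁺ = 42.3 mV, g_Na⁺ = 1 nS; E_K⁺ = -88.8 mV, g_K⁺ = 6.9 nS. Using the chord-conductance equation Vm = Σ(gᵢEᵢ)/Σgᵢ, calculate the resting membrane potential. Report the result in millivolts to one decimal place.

-51.2 mV

Σ gᵢEᵢ = 15·(-40.2) + 1·(42.3) + 6.9·(-88.8) = -1173.42
Σ gᵢ = 15 + 1 + 6.9 = 22.9
Vm = -1173.42 / 22.9 = -51.24 mV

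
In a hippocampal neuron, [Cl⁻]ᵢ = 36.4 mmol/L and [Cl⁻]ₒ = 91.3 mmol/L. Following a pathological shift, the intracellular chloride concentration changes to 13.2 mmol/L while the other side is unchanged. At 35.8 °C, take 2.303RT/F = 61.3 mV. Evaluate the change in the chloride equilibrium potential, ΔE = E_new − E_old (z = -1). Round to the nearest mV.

E_old = (61.3/-1)·log₁₀(91.3/36.4) = -24.48 mV
E_new = (61.3/-1)·log₁₀(91.3/13.2) = -51.49 mV
ΔE = -51.49 − (-24.48) = -27.00 mV

-27 mV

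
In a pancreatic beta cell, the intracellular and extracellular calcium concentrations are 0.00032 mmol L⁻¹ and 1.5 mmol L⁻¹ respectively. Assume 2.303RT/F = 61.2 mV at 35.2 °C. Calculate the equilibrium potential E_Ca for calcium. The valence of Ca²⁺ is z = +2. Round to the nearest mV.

112 mV

E = (61.2/z) · log₁₀([Ca²⁺]_out/[Ca²⁺]_in) with z = +2.
= (61.2/2) · log₁₀(1.5/0.00032) = 30.60 · log₁₀(4688)
= 30.60 · (3.6709) = 112.33 mV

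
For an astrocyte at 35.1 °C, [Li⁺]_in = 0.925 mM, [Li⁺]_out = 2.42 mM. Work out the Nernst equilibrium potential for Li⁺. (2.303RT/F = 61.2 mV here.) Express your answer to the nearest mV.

E = (61.2/z) · log₁₀([Li⁺]_out/[Li⁺]_in) with z = +1.
= (61.2/1) · log₁₀(2.42/0.925) = 61.20 · log₁₀(2.616)
= 61.20 · (0.4177) = 25.56 mV

26 mV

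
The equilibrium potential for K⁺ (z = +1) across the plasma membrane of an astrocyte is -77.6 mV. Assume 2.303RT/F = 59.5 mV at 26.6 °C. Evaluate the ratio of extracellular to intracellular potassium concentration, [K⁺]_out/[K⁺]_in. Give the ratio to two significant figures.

0.050

log₁₀([out]/[in]) = E·z/(59.5) = -77.6 × 1 / 59.5 = -1.3042
[out]/[in] = 10^(-1.3042) = 0.04964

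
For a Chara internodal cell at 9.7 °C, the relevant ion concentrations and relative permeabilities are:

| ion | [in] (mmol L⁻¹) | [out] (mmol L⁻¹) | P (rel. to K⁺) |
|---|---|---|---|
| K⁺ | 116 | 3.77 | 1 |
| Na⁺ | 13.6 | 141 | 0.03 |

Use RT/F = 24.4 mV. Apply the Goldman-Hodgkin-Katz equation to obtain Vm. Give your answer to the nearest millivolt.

Vm = 24.4 · ln[(Σ P·[cation]ₒ + Σ P·[anion]ᵢ) / (Σ P·[cation]ᵢ + Σ P·[anion]ₒ)]
Numerator = 1×3.77 + 0.03×141 = 8
Denominator = 1×116 + 0.03×13.6 = 116.4
Vm = 24.4 · ln(0.068724) = 24.4 × (-2.6777) = -65.33 mV

-65 mV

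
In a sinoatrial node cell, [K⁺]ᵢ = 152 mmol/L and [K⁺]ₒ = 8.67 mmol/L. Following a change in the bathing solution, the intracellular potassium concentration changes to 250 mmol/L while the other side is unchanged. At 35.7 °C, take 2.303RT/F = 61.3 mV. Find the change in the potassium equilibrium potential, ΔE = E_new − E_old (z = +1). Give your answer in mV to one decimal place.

E_old = (61.3/1)·log₁₀(8.67/152) = -76.25 mV
E_new = (61.3/1)·log₁₀(8.67/250) = -89.49 mV
ΔE = -89.49 − (-76.25) = -13.25 mV

-13.2 mV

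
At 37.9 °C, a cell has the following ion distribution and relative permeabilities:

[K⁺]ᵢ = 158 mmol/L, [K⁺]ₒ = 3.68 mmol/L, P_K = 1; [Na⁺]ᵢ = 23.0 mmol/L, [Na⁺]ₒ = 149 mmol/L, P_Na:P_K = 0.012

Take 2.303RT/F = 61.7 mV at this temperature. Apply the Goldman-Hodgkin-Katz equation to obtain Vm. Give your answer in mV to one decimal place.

Vm = 61.7 · log₁₀[(Σ P·[cation]ₒ + Σ P·[anion]ᵢ) / (Σ P·[cation]ᵢ + Σ P·[anion]ₒ)]
Numerator = 1×3.68 + 0.012×149 = 5.468
Denominator = 1×158 + 0.012×23.0 = 158.3
Vm = 61.7 · log₁₀(0.034547) = 61.7 × (-1.4616) = -90.18 mV

-90.2 mV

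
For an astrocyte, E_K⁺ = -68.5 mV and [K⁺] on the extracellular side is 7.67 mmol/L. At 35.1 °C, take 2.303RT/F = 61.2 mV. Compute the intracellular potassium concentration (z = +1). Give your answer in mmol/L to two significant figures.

Nernst: E = (61.2/1) · log₁₀([out]/[in]), so log₁₀([out]/[in]) = -68.5 × 1 / 61.2 = -1.1193.
[out]/[in] = 10^(-1.1193) = 0.07598.
[in] = 7.67 / 0.07598 = 100.9 mmol/L.

100 mmol/L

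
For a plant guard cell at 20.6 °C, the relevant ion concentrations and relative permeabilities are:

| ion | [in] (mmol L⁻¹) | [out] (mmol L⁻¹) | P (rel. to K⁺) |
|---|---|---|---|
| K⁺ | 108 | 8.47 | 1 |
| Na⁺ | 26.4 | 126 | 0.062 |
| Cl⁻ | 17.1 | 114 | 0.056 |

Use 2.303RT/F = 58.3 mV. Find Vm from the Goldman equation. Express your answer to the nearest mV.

-48 mV

Vm = 58.3 · log₁₀[(Σ P·[cation]ₒ + Σ P·[anion]ᵢ) / (Σ P·[cation]ᵢ + Σ P·[anion]ₒ)]
Numerator = 1×8.47 + 0.062×126 + 0.056×17.1 = 17.24
Denominator = 1×108 + 0.062×26.4 + 0.056×114 = 116
Vm = 58.3 · log₁₀(0.14859) = 58.3 × (-0.8280) = -48.27 mV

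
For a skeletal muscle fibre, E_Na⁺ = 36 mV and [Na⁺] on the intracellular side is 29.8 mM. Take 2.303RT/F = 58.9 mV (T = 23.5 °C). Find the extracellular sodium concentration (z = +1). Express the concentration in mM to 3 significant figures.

122 mM

Nernst: E = (58.9/1) · log₁₀([out]/[in]), so log₁₀([out]/[in]) = 36.0 × 1 / 58.9 = 0.6112.
[out]/[in] = 10^(0.6112) = 4.085.
[out] = 4.085 × 29.8 = 121.7 mM.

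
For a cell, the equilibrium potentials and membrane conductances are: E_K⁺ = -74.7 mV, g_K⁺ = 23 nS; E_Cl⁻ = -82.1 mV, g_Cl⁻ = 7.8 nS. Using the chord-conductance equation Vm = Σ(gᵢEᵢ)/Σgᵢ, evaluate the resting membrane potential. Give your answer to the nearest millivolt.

-77 mV

Σ gᵢEᵢ = 23·(-74.7) + 7.8·(-82.1) = -2358.48
Σ gᵢ = 23 + 7.8 = 30.8
Vm = -2358.48 / 30.8 = -76.57 mV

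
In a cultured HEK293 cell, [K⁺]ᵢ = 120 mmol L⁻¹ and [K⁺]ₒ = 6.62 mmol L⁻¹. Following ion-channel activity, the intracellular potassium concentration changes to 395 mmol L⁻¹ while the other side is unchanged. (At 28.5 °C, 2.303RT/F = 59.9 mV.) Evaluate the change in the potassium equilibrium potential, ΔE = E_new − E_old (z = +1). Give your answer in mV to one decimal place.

E_old = (59.9/1)·log₁₀(6.62/120) = -75.37 mV
E_new = (59.9/1)·log₁₀(6.62/395) = -106.37 mV
ΔE = -106.37 − (-75.37) = -30.99 mV

-31.0 mV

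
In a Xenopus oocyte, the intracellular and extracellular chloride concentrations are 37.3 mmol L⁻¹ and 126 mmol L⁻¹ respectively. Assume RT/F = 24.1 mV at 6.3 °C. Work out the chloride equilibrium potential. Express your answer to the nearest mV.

-29 mV

E = (24.1/z) · ln([Cl⁻]_out/[Cl⁻]_in) with z = -1.
For an anion, dividing by z = -1 reverses the sign.
= (24.1/-1) · ln(126/37.3) = -24.10 · ln(3.378)
= -24.10 · (1.2173) = -29.34 mV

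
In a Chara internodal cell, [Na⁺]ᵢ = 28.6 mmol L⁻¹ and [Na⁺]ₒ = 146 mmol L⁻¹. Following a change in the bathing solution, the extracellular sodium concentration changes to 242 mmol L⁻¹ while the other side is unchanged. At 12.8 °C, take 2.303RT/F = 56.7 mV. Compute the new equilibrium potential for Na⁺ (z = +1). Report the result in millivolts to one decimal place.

52.6 mV

After the shift: [Na⁺]_out = 242, [Na⁺]_in = 28.6 mmol L⁻¹.
E_new = (56.7/1)·log₁₀(242/28.6) = 56.70 · (0.9274) = 52.59 mV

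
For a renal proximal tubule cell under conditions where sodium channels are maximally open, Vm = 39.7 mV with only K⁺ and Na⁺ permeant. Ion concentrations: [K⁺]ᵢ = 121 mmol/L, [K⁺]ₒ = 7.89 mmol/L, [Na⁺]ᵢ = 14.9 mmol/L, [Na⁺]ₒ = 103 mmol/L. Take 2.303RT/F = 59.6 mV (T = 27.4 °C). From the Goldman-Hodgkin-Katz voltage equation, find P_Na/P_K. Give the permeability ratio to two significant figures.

Let α = P_Na/P_K. GHK: Vm = 59.6·log₁₀[(Kₒ + α·Naₒ)/(Kᵢ + α·Naᵢ)].
10^(Vm/59.6) = 10^(39.7/59.6) = 4.6356
So 4.6356·(Kᵢ + α·Naᵢ) = Kₒ + α·Naₒ → α = (4.6356·121.0 − 7.89) / (103.0 − 4.6356·14.9)
α = (560.9 − 7.89) / (103.0 − 69.07) = 553/33.93 = 16.3

16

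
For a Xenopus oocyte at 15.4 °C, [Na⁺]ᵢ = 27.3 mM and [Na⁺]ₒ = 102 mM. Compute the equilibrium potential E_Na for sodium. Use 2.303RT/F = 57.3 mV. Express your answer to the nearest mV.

33 mV

E = (57.3/z) · log₁₀([Na⁺]_out/[Na⁺]_in) with z = +1.
= (57.3/1) · log₁₀(102/27.3) = 57.30 · log₁₀(3.736)
= 57.30 · (0.5724) = 32.80 mV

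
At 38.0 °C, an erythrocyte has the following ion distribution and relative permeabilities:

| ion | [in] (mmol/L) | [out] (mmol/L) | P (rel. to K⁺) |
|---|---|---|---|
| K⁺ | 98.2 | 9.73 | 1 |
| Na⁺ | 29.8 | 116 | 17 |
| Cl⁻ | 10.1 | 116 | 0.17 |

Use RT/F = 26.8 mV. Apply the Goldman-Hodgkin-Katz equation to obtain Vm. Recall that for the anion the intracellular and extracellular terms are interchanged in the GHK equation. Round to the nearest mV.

31 mV

Vm = 26.8 · ln[(Σ P·[cation]ₒ + Σ P·[anion]ᵢ) / (Σ P·[cation]ᵢ + Σ P·[anion]ₒ)]
Numerator = 1×9.73 + 17×116 + 0.17×10.1 = 1983
Denominator = 1×98.2 + 17×29.8 + 0.17×116 = 624.5
Vm = 26.8 · ln(3.176) = 26.8 × (1.1556) = 30.97 mV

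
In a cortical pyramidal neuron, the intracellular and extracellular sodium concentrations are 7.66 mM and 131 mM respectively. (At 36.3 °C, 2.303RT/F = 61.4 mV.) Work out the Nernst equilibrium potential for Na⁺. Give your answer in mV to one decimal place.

E = (61.4/z) · log₁₀([Na⁺]_out/[Na⁺]_in) with z = +1.
= (61.4/1) · log₁₀(131/7.66) = 61.40 · log₁₀(17.1)
= 61.40 · (1.2330) = 75.71 mV

75.7 mV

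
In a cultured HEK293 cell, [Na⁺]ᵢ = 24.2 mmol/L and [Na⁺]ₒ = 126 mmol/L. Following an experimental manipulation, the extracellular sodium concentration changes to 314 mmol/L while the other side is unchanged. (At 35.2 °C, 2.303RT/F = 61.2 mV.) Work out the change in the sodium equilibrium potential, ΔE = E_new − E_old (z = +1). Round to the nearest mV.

24 mV

E_old = (61.2/1)·log₁₀(126/24.2) = 43.85 mV
E_new = (61.2/1)·log₁₀(314/24.2) = 68.12 mV
ΔE = 68.12 − (43.85) = 24.27 mV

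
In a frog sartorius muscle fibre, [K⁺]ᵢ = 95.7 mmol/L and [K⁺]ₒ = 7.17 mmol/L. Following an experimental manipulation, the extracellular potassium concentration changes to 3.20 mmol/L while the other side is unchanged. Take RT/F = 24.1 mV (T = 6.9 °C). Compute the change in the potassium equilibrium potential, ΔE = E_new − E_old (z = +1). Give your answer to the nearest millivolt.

E_old = (24.1/1)·ln(7.17/95.7) = -62.45 mV
E_new = (24.1/1)·ln(3.20/95.7) = -81.89 mV
ΔE = -81.89 − (-62.45) = -19.44 mV

-19 mV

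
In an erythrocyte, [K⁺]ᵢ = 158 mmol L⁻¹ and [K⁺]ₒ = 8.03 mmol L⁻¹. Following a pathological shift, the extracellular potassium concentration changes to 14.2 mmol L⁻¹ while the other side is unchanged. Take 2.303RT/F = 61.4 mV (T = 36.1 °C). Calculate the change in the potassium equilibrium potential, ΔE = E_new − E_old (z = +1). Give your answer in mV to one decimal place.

15.2 mV

E_old = (61.4/1)·log₁₀(8.03/158) = -79.45 mV
E_new = (61.4/1)·log₁₀(14.2/158) = -64.25 mV
ΔE = -64.25 − (-79.45) = 15.20 mV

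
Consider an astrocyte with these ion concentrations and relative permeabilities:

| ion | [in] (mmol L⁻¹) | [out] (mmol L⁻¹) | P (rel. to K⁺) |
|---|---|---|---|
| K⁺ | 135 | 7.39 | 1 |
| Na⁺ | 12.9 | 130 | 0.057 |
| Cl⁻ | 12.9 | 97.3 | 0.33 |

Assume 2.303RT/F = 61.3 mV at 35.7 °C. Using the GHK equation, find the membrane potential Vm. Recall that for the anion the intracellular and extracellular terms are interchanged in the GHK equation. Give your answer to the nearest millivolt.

-58 mV

Vm = 61.3 · log₁₀[(Σ P·[cation]ₒ + Σ P·[anion]ᵢ) / (Σ P·[cation]ᵢ + Σ P·[anion]ₒ)]
Numerator = 1×7.39 + 0.057×130 + 0.33×12.9 = 19.06
Denominator = 1×135 + 0.057×12.9 + 0.33×97.3 = 167.8
Vm = 61.3 · log₁₀(0.11354) = 61.3 × (-0.9449) = -57.92 mV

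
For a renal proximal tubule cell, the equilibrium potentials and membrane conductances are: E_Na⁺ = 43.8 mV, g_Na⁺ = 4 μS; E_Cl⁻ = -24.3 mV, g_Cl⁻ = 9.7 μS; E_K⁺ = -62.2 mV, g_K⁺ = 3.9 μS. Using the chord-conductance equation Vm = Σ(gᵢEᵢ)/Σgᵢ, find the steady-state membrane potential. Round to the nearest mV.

Σ gᵢEᵢ = 4·(43.8) + 9.7·(-24.3) + 3.9·(-62.2) = -303.09
Σ gᵢ = 4 + 9.7 + 3.9 = 17.6
Vm = -303.09 / 17.6 = -17.22 mV

-17 mV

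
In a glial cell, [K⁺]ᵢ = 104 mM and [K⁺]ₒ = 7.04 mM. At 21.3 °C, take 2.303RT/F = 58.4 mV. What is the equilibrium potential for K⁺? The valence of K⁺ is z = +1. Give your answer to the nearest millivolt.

-68 mV

E = (58.4/z) · log₁₀([K⁺]_out/[K⁺]_in) with z = +1.
= (58.4/1) · log₁₀(7.04/104) = 58.40 · log₁₀(0.06769)
= 58.40 · (-1.1695) = -68.30 mV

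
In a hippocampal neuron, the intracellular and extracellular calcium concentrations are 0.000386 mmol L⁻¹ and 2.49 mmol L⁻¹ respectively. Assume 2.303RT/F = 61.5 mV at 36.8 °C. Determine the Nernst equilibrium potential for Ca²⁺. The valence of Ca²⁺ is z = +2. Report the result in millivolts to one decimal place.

117.1 mV

E = (61.5/z) · log₁₀([Ca²⁺]_out/[Ca²⁺]_in) with z = +2.
= (61.5/2) · log₁₀(2.49/0.000386) = 30.75 · log₁₀(6451)
= 30.75 · (3.8096) = 117.15 mV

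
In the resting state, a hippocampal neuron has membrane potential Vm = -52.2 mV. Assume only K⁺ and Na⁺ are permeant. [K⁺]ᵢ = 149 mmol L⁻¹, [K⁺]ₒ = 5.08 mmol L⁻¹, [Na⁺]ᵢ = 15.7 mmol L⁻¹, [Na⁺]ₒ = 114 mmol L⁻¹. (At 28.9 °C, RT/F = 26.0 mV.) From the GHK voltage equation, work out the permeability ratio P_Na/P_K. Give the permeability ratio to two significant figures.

0.13

Let α = P_Na/P_K. GHK: Vm = 26.0·ln[(Kₒ + α·Naₒ)/(Kᵢ + α·Naᵢ)].
e^(Vm/26.0) = e^(-52.2/26.0) = 0.1343
So 0.1343·(Kᵢ + α·Naᵢ) = Kₒ + α·Naₒ → α = (0.1343·149.0 − 5.08) / (114.0 − 0.1343·15.7)
α = (20.01 − 5.08) / (114.0 − 2.108) = 14.93/111.9 = 0.1334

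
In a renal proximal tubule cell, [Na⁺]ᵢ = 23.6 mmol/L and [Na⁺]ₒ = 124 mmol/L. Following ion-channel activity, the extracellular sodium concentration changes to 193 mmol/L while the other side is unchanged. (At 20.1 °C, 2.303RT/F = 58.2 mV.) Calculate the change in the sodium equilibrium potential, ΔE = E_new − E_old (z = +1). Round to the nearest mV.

11 mV

E_old = (58.2/1)·log₁₀(124/23.6) = 41.93 mV
E_new = (58.2/1)·log₁₀(193/23.6) = 53.12 mV
ΔE = 53.12 − (41.93) = 11.18 mV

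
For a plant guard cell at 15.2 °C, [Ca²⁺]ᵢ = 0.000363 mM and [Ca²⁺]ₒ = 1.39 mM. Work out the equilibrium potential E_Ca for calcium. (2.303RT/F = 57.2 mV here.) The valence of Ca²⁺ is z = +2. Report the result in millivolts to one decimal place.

E = (57.2/z) · log₁₀([Ca²⁺]_out/[Ca²⁺]_in) with z = +2.
= (57.2/2) · log₁₀(1.39/0.000363) = 28.60 · log₁₀(3829)
= 28.60 · (3.5831) = 102.48 mV

102.5 mV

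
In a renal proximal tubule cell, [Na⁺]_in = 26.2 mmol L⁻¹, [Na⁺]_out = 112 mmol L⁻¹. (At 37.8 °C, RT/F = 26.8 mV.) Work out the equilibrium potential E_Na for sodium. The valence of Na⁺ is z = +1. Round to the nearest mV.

39 mV

E = (26.8/z) · ln([Na⁺]_out/[Na⁺]_in) with z = +1.
= (26.8/1) · ln(112/26.2) = 26.80 · ln(4.275)
= 26.80 · (1.4527) = 38.93 mV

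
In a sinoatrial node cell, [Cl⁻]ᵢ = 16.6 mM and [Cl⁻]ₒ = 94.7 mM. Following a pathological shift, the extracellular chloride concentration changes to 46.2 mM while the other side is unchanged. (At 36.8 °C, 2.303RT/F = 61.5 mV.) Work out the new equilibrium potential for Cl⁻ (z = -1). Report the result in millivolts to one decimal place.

-27.3 mV

After the shift: [Cl⁻]_out = 46.2, [Cl⁻]_in = 16.6 mM.
E_new = (61.5/-1)·log₁₀(46.2/16.6) = -61.50 · (0.4445) = -27.34 mV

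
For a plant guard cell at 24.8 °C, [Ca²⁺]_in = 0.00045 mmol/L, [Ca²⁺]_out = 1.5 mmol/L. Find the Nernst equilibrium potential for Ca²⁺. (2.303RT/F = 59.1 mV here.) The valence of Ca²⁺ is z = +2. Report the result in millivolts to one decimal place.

E = (59.1/z) · log₁₀([Ca²⁺]_out/[Ca²⁺]_in) with z = +2.
= (59.1/2) · log₁₀(1.5/0.00045) = 29.55 · log₁₀(3333)
= 29.55 · (3.5229) = 104.10 mV

104.1 mV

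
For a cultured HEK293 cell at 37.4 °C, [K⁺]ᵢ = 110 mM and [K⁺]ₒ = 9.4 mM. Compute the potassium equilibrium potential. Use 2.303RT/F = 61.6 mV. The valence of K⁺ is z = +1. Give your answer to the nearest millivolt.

E = (61.6/z) · log₁₀([K⁺]_out/[K⁺]_in) with z = +1.
= (61.6/1) · log₁₀(9.4/110) = 61.60 · log₁₀(0.08545)
= 61.60 · (-1.0683) = -65.81 mV

-66 mV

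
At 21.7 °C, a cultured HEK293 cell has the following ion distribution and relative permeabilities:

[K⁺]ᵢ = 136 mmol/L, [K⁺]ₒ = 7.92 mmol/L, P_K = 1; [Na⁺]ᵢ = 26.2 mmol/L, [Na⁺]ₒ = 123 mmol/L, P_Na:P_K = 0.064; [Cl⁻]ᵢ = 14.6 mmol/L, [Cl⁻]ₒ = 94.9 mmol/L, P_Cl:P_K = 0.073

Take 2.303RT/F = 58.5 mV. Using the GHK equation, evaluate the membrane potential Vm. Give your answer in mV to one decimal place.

Vm = 58.5 · log₁₀[(Σ P·[cation]ₒ + Σ P·[anion]ᵢ) / (Σ P·[cation]ᵢ + Σ P·[anion]ₒ)]
Numerator = 1×7.92 + 0.064×123 + 0.073×14.6 = 16.86
Denominator = 1×136 + 0.064×26.2 + 0.073×94.9 = 144.6
Vm = 58.5 · log₁₀(0.11658) = 58.5 × (-0.9334) = -54.60 mV

-54.6 mV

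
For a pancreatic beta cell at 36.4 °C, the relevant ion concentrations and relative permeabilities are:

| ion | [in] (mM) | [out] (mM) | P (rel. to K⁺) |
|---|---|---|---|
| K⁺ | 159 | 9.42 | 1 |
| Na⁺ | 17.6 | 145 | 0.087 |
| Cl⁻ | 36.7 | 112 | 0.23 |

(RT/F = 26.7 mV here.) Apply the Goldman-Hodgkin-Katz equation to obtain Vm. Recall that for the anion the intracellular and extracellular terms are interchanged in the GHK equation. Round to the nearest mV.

-48 mV

Vm = 26.7 · ln[(Σ P·[cation]ₒ + Σ P·[anion]ᵢ) / (Σ P·[cation]ᵢ + Σ P·[anion]ₒ)]
Numerator = 1×9.42 + 0.087×145 + 0.23×36.7 = 30.48
Denominator = 1×159 + 0.087×17.6 + 0.23×112 = 186.3
Vm = 26.7 · ln(0.16359) = 26.7 × (-1.8104) = -48.34 mV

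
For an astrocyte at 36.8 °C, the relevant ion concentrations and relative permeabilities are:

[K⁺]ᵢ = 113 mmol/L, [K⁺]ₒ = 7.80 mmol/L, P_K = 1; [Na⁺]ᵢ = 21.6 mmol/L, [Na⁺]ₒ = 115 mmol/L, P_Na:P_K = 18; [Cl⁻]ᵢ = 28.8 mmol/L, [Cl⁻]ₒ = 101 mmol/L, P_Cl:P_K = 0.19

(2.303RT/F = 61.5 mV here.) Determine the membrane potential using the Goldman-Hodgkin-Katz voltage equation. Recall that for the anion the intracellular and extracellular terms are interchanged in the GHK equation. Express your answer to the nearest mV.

Vm = 61.5 · log₁₀[(Σ P·[cation]ₒ + Σ P·[anion]ᵢ) / (Σ P·[cation]ᵢ + Σ P·[anion]ₒ)]
Numerator = 1×7.80 + 18×115 + 0.19×28.8 = 2083
Denominator = 1×113 + 18×21.6 + 0.19×101 = 521
Vm = 61.5 · log₁₀(3.9987) = 61.5 × (0.6019) = 37.02 mV

37 mV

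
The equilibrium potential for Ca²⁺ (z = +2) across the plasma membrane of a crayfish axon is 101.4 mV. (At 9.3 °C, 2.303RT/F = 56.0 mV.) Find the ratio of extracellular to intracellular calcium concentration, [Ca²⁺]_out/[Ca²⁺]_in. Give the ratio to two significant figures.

log₁₀([out]/[in]) = E·z/(56.0) = 101.4 × 2 / 56.0 = 3.6214
[out]/[in] = 10^(3.6214) = 4182

4200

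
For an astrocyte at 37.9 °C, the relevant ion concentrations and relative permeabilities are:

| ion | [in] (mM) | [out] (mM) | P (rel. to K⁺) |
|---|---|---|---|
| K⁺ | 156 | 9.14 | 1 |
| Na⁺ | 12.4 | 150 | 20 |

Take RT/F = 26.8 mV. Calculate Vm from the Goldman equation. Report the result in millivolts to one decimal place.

Vm = 26.8 · ln[(Σ P·[cation]ₒ + Σ P·[anion]ᵢ) / (Σ P·[cation]ᵢ + Σ P·[anion]ₒ)]
Numerator = 1×9.14 + 20×150 = 3009
Denominator = 1×156 + 20×12.4 = 404
Vm = 26.8 · ln(7.4484) = 26.8 × (2.0080) = 53.81 mV

53.8 mV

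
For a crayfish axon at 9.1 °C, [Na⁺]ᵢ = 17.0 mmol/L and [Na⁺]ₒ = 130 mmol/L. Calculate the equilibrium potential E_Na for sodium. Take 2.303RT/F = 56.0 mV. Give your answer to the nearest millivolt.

49 mV

E = (56.0/z) · log₁₀([Na⁺]_out/[Na⁺]_in) with z = +1.
= (56.0/1) · log₁₀(130/17.0) = 56.00 · log₁₀(7.647)
= 56.00 · (0.8835) = 49.48 mV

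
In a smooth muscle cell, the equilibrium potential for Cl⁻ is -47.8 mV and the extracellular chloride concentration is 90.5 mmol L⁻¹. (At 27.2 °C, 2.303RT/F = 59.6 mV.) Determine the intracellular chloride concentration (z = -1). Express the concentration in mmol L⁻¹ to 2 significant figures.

Nernst: E = (59.6/-1) · log₁₀([out]/[in]), so log₁₀([out]/[in]) = -47.8 × -1 / 59.6 = 0.8020.
[out]/[in] = 10^(0.8020) = 6.339.
[in] = 90.5 / 6.339 = 14.28 mmol L⁻¹.

14 mmol L⁻¹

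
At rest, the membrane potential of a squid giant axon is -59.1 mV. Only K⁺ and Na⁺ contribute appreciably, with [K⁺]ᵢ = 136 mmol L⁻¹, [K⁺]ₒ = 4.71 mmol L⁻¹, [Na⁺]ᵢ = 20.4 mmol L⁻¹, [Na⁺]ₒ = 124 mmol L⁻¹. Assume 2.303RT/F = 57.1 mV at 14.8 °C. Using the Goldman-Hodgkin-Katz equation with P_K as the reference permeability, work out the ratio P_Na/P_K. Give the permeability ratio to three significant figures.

Let α = P_Na/P_K. GHK: Vm = 57.1·log₁₀[(Kₒ + α·Naₒ)/(Kᵢ + α·Naᵢ)].
10^(Vm/57.1) = 10^(-59.1/57.1) = 0.092252
So 0.092252·(Kᵢ + α·Naᵢ) = Kₒ + α·Naₒ → α = (0.092252·136.0 − 4.71) / (124.0 − 0.092252·20.4)
α = (12.55 − 4.71) / (124.0 − 1.882) = 7.836/122.1 = 0.06417

0.0642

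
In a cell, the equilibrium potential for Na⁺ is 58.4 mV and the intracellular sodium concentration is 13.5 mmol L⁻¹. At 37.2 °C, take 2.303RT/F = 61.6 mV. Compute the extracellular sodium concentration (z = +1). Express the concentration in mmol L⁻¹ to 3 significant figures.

Nernst: E = (61.6/1) · log₁₀([out]/[in]), so log₁₀([out]/[in]) = 58.4 × 1 / 61.6 = 0.9481.
[out]/[in] = 10^(0.9481) = 8.873.
[out] = 8.873 × 13.5 = 119.8 mmol L⁻¹.

120 mmol L⁻¹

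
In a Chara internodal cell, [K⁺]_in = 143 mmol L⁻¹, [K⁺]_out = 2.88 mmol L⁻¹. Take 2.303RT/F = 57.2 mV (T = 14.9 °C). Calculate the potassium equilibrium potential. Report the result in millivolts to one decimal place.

-97.0 mV

E = (57.2/z) · log₁₀([K⁺]_out/[K⁺]_in) with z = +1.
= (57.2/1) · log₁₀(2.88/143) = 57.20 · log₁₀(0.02014)
= 57.20 · (-1.6959) = -97.01 mV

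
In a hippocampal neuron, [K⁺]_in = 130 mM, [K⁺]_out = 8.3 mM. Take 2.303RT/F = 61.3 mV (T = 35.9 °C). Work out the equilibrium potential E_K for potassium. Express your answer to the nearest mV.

E = (61.3/z) · log₁₀([K⁺]_out/[K⁺]_in) with z = +1.
= (61.3/1) · log₁₀(8.3/130) = 61.30 · log₁₀(0.06385)
= 61.30 · (-1.1949) = -73.25 mV

-73 mV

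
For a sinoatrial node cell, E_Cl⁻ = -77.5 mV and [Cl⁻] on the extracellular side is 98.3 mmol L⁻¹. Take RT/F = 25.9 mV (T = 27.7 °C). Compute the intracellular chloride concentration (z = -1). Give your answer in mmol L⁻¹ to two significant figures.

Nernst: E = (25.9/-1) · ln([out]/[in]), so ln([out]/[in]) = -77.5 × -1 / 25.9 = 2.9923.
[out]/[in] = e^(2.9923) = 19.93.
[in] = 98.3 / 19.93 = 4.932 mmol L⁻¹.

4.9 mmol L⁻¹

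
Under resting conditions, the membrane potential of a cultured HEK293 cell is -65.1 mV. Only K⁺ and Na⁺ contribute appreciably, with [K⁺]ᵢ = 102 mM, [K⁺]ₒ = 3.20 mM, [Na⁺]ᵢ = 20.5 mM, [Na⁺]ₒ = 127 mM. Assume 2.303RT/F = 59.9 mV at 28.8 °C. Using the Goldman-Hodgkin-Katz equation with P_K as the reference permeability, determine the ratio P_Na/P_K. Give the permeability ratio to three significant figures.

Let α = P_Na/P_K. GHK: Vm = 59.9·log₁₀[(Kₒ + α·Naₒ)/(Kᵢ + α·Naᵢ)].
10^(Vm/59.9) = 10^(-65.1/59.9) = 0.081882
So 0.081882·(Kᵢ + α·Naᵢ) = Kₒ + α·Naₒ → α = (0.081882·102.0 − 3.2) / (127.0 − 0.081882·20.5)
α = (8.352 − 3.2) / (127.0 − 1.679) = 5.152/125.3 = 0.04111

0.0411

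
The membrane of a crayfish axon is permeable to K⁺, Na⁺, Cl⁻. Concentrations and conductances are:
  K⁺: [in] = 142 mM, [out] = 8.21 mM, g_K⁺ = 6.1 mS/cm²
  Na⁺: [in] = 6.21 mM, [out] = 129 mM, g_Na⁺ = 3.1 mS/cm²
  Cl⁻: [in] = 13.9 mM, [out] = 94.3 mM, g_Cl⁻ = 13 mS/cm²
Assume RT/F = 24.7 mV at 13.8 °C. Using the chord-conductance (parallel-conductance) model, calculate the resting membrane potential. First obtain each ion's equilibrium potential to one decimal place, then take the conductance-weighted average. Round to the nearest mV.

-37 mV

E_K⁺ = (24.7/1)·ln(8.21/142) = -70.4 mV
E_Na⁺ = (24.7/1)·ln(129/6.21) = 74.9 mV
E_Cl⁻ = (24.7/-1)·ln(94.3/13.9) = -47.3 mV
Vm = (Σ gᵢEᵢ)/(Σ gᵢ) = (6.1·-70.4 + 3.1·74.9 + 13·-47.3) / (6.1 + 3.1 + 13)
= -812.15 / 22.2 = -36.58 mV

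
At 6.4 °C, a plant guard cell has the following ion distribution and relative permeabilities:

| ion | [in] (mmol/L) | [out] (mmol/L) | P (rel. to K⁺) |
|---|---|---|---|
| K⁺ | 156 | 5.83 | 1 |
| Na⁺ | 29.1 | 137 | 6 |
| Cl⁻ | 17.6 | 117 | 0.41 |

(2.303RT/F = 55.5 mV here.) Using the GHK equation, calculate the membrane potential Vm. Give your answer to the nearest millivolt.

Vm = 55.5 · log₁₀[(Σ P·[cation]ₒ + Σ P·[anion]ᵢ) / (Σ P·[cation]ᵢ + Σ P·[anion]ₒ)]
Numerator = 1×5.83 + 6×137 + 0.41×17.6 = 835
Denominator = 1×156 + 6×29.1 + 0.41×117 = 378.6
Vm = 55.5 · log₁₀(2.2058) = 55.5 × (0.3436) = 19.07 mV

19 mV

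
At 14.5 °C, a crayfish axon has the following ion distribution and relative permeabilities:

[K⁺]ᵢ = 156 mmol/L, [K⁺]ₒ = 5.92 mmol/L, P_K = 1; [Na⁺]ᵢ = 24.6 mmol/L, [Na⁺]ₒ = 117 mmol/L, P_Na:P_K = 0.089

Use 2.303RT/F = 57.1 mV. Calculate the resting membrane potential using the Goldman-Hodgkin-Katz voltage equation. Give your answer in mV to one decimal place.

-56.3 mV

Vm = 57.1 · log₁₀[(Σ P·[cation]ₒ + Σ P·[anion]ᵢ) / (Σ P·[cation]ᵢ + Σ P·[anion]ₒ)]
Numerator = 1×5.92 + 0.089×117 = 16.33
Denominator = 1×156 + 0.089×24.6 = 158.2
Vm = 57.1 · log₁₀(0.10325) = 57.1 × (-0.9861) = -56.31 mV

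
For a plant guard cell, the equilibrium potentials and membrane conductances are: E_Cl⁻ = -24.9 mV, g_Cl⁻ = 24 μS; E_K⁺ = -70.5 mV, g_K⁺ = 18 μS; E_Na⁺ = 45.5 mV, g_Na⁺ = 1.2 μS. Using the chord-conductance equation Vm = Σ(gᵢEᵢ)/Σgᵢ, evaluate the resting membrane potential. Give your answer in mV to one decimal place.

-41.9 mV

Σ gᵢEᵢ = 24·(-24.9) + 18·(-70.5) + 1.2·(45.5) = -1812.00
Σ gᵢ = 24 + 18 + 1.2 = 43.2
Vm = -1812.00 / 43.2 = -41.94 mV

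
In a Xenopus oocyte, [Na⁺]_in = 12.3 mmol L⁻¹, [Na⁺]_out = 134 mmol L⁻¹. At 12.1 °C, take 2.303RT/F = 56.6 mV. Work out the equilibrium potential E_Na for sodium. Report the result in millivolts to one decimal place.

58.7 mV

E = (56.6/z) · log₁₀([Na⁺]_out/[Na⁺]_in) with z = +1.
= (56.6/1) · log₁₀(134/12.3) = 56.60 · log₁₀(10.89)
= 56.60 · (1.0372) = 58.71 mV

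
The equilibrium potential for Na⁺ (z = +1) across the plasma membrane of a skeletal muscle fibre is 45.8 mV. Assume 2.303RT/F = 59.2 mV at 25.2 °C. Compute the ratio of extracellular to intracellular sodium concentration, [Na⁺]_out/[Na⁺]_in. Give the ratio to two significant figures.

log₁₀([out]/[in]) = E·z/(59.2) = 45.8 × 1 / 59.2 = 0.7736
[out]/[in] = 10^(0.7736) = 5.938

5.9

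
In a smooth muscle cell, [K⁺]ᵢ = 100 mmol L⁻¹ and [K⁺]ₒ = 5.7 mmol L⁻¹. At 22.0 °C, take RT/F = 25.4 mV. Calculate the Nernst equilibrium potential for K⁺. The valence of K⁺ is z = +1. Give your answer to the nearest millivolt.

E = (25.4/z) · ln([K⁺]_out/[K⁺]_in) with z = +1.
= (25.4/1) · ln(5.7/100) = 25.40 · ln(0.057)
= 25.40 · (-2.8647) = -72.76 mV

-73 mV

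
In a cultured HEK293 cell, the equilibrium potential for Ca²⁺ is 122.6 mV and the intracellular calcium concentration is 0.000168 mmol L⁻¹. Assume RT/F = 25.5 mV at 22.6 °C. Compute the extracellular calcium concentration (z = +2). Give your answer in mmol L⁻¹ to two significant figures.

2.5 mmol L⁻¹

Nernst: E = (25.5/2) · ln([out]/[in]), so ln([out]/[in]) = 122.6 × 2 / 25.5 = 9.6157.
[out]/[in] = e^(9.6157) = 1.5e+04.
[out] = 1.5e+04 × 0.000168 = 2.52 mmol L⁻¹.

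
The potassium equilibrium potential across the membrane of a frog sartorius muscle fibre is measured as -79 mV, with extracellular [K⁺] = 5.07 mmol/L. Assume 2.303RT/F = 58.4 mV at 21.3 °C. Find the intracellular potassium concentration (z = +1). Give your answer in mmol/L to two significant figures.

110 mmol/L

Nernst: E = (58.4/1) · log₁₀([out]/[in]), so log₁₀([out]/[in]) = -79.0 × 1 / 58.4 = -1.3527.
[out]/[in] = 10^(-1.3527) = 0.04439.
[in] = 5.07 / 0.04439 = 114.2 mmol/L.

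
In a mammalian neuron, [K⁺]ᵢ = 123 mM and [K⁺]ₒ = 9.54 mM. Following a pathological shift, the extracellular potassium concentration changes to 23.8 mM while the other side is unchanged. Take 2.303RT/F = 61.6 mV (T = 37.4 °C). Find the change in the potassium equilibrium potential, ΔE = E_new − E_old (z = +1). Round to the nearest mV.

24 mV

E_old = (61.6/1)·log₁₀(9.54/123) = -68.40 mV
E_new = (61.6/1)·log₁₀(23.8/123) = -43.94 mV
ΔE = -43.94 − (-68.40) = 24.46 mV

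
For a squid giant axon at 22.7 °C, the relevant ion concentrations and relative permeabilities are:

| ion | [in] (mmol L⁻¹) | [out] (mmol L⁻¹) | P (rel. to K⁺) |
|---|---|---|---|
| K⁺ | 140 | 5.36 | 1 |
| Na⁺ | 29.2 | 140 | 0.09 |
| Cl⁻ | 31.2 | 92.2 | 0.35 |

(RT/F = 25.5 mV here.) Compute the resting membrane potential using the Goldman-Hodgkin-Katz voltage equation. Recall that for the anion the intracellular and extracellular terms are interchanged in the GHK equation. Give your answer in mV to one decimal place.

Vm = 25.5 · ln[(Σ P·[cation]ₒ + Σ P·[anion]ᵢ) / (Σ P·[cation]ᵢ + Σ P·[anion]ₒ)]
Numerator = 1×5.36 + 0.09×140 + 0.35×31.2 = 28.88
Denominator = 1×140 + 0.09×29.2 + 0.35×92.2 = 174.9
Vm = 25.5 · ln(0.16512) = 25.5 × (-1.8011) = -45.93 mV

-45.9 mV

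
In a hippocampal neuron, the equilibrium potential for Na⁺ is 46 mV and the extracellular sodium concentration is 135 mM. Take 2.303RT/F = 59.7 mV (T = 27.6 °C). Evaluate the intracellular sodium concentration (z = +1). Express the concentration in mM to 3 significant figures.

22.9 mM

Nernst: E = (59.7/1) · log₁₀([out]/[in]), so log₁₀([out]/[in]) = 46.0 × 1 / 59.7 = 0.7705.
[out]/[in] = 10^(0.7705) = 5.895.
[in] = 135 / 5.895 = 22.9 mM.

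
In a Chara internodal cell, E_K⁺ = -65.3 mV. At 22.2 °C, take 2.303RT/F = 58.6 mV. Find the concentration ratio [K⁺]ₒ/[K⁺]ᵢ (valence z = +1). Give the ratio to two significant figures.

log₁₀([out]/[in]) = E·z/(58.6) = -65.3 × 1 / 58.6 = -1.1143
[out]/[in] = 10^(-1.1143) = 0.07685

0.077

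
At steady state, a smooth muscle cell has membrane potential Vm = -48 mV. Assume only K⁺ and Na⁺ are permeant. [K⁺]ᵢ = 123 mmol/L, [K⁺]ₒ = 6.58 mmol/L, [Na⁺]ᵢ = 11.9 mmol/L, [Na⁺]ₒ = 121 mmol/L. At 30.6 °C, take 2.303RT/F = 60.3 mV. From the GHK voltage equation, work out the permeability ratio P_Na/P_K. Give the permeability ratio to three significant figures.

0.110

Let α = P_Na/P_K. GHK: Vm = 60.3·log₁₀[(Kₒ + α·Naₒ)/(Kᵢ + α·Naᵢ)].
10^(Vm/60.3) = 10^(-48.0/60.3) = 0.15995
So 0.15995·(Kᵢ + α·Naᵢ) = Kₒ + α·Naₒ → α = (0.15995·123.0 − 6.58) / (121.0 − 0.15995·11.9)
α = (19.67 − 6.58) / (121.0 − 1.903) = 13.09/119.1 = 0.1099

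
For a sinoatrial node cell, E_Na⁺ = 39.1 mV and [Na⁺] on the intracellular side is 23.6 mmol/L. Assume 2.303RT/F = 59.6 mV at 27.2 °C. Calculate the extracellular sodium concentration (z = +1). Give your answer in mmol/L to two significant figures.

110 mmol/L

Nernst: E = (59.6/1) · log₁₀([out]/[in]), so log₁₀([out]/[in]) = 39.1 × 1 / 59.6 = 0.6560.
[out]/[in] = 10^(0.6560) = 4.529.
[out] = 4.529 × 23.6 = 106.9 mmol/L.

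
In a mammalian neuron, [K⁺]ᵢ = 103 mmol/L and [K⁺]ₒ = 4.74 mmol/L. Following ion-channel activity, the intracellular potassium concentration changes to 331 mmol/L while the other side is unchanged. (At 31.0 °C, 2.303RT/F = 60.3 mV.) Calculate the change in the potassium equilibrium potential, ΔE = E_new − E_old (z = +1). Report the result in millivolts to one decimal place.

E_old = (60.3/1)·log₁₀(4.74/103) = -80.62 mV
E_new = (60.3/1)·log₁₀(4.74/331) = -111.20 mV
ΔE = -111.20 − (-80.62) = -30.57 mV

-30.6 mV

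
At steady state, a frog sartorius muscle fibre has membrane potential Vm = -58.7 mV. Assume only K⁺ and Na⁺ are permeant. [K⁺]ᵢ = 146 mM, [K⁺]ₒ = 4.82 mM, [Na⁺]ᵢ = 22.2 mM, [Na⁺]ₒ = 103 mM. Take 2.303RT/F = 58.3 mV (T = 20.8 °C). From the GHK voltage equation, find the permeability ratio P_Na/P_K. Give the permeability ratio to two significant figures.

0.095

Let α = P_Na/P_K. GHK: Vm = 58.3·log₁₀[(Kₒ + α·Naₒ)/(Kᵢ + α·Naᵢ)].
10^(Vm/58.3) = 10^(-58.7/58.3) = 0.098433
So 0.098433·(Kᵢ + α·Naᵢ) = Kₒ + α·Naₒ → α = (0.098433·146.0 − 4.82) / (103.0 − 0.098433·22.2)
α = (14.37 − 4.82) / (103.0 − 2.185) = 9.551/100.8 = 0.09474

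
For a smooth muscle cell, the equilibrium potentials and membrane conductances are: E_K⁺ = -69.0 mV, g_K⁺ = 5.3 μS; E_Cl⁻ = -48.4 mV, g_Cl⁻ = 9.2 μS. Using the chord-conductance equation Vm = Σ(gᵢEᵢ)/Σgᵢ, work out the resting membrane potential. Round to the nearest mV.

Σ gᵢEᵢ = 5.3·(-69.0) + 9.2·(-48.4) = -810.98
Σ gᵢ = 5.3 + 9.2 = 14.5
Vm = -810.98 / 14.5 = -55.93 mV

-56 mV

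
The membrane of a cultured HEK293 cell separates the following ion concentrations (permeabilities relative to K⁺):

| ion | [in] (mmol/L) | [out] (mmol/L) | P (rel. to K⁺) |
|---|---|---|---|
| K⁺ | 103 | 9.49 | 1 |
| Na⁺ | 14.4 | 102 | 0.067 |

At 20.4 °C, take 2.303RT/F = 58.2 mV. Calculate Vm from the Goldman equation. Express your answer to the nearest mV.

Vm = 58.2 · log₁₀[(Σ P·[cation]ₒ + Σ P·[anion]ᵢ) / (Σ P·[cation]ᵢ + Σ P·[anion]ₒ)]
Numerator = 1×9.49 + 0.067×102 = 16.32
Denominator = 1×103 + 0.067×14.4 = 104
Vm = 58.2 · log₁₀(0.15701) = 58.2 × (-0.8041) = -46.80 mV

-47 mV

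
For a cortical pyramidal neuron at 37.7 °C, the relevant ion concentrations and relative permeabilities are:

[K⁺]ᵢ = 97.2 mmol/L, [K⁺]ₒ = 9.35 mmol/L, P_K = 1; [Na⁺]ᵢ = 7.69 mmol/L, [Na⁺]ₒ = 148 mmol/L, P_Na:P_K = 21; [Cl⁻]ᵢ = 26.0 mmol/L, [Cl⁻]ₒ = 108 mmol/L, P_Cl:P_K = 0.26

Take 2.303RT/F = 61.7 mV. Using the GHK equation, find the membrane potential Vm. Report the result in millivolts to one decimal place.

64.0 mV

Vm = 61.7 · log₁₀[(Σ P·[cation]ₒ + Σ P·[anion]ᵢ) / (Σ P·[cation]ᵢ + Σ P·[anion]ₒ)]
Numerator = 1×9.35 + 21×148 + 0.26×26.0 = 3124
Denominator = 1×97.2 + 21×7.69 + 0.26×108 = 286.8
Vm = 61.7 · log₁₀(10.894) = 61.7 × (1.0372) = 63.99 mV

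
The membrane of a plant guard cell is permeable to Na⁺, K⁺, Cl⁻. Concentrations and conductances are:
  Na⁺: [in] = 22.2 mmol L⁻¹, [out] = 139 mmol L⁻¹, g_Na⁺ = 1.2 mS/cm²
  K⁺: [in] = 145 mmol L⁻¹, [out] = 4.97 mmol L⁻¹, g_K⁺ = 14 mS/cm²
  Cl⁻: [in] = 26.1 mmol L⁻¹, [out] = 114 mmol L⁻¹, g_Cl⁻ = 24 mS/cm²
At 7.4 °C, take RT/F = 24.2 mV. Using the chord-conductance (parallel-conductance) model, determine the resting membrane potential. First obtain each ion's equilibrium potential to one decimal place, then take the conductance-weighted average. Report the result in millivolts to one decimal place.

-49.6 mV

E_Na⁺ = (24.2/1)·ln(139/22.2) = 44.4 mV
E_K⁺ = (24.2/1)·ln(4.97/145) = -81.6 mV
E_Cl⁻ = (24.2/-1)·ln(114/26.1) = -35.7 mV
Vm = (Σ gᵢEᵢ)/(Σ gᵢ) = (1.2·44.4 + 14·-81.6 + 24·-35.7) / (1.2 + 14 + 24)
= -1945.92 / 39.2 = -49.64 mV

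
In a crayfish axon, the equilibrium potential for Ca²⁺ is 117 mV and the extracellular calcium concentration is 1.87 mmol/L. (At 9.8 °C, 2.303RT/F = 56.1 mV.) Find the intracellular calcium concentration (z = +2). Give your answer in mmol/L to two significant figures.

0.00013 mmol/L

Nernst: E = (56.1/2) · log₁₀([out]/[in]), so log₁₀([out]/[in]) = 117.0 × 2 / 56.1 = 4.1711.
[out]/[in] = 10^(4.1711) = 1.483e+04.
[in] = 1.87 / 1.483e+04 = 0.0001261 mmol/L.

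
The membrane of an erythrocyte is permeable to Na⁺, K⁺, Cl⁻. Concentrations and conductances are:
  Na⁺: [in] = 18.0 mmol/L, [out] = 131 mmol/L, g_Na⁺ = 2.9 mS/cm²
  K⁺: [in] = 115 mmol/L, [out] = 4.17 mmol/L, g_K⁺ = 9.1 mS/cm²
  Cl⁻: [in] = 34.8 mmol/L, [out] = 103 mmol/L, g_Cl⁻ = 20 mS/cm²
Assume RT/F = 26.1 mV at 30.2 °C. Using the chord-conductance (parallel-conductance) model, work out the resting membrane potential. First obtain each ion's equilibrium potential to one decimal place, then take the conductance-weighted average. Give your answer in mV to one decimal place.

-37.6 mV

E_Na⁺ = (26.1/1)·ln(131/18.0) = 51.8 mV
E_K⁺ = (26.1/1)·ln(4.17/115) = -86.6 mV
E_Cl⁻ = (26.1/-1)·ln(103/34.8) = -28.3 mV
Vm = (Σ gᵢEᵢ)/(Σ gᵢ) = (2.9·51.8 + 9.1·-86.6 + 20·-28.3) / (2.9 + 9.1 + 20)
= -1203.84 / 32 = -37.62 mV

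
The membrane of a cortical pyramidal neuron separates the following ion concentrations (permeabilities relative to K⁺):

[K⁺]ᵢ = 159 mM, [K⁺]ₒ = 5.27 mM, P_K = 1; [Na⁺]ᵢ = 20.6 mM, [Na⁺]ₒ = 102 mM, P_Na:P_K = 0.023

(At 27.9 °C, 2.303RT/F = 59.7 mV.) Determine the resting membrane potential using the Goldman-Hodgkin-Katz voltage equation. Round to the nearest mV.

-79 mV

Vm = 59.7 · log₁₀[(Σ P·[cation]ₒ + Σ P·[anion]ᵢ) / (Σ P·[cation]ᵢ + Σ P·[anion]ₒ)]
Numerator = 1×5.27 + 0.023×102 = 7.616
Denominator = 1×159 + 0.023×20.6 = 159.5
Vm = 59.7 · log₁₀(0.047757) = 59.7 × (-1.3210) = -78.86 mV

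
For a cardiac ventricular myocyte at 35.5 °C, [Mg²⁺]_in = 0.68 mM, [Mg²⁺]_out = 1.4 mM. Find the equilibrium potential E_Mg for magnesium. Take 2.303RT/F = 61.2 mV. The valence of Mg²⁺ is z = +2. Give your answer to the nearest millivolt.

E = (61.2/z) · log₁₀([Mg²⁺]_out/[Mg²⁺]_in) with z = +2.
= (61.2/2) · log₁₀(1.4/0.68) = 30.60 · log₁₀(2.059)
= 30.60 · (0.3136) = 9.60 mV

10 mV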